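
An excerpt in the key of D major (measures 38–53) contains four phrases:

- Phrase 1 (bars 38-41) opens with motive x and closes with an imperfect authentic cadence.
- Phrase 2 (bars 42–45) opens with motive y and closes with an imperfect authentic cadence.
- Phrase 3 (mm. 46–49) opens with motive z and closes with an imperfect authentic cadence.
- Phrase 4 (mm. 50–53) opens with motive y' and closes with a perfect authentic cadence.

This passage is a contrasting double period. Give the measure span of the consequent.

In a double period the four phrases pair into a large antecedent (phrases 1–2, ending imperfect authentic cadence) and a large consequent (phrases 3–4, ending perfect authentic cadence). The consequent spans bars 46-53.

measures 46–53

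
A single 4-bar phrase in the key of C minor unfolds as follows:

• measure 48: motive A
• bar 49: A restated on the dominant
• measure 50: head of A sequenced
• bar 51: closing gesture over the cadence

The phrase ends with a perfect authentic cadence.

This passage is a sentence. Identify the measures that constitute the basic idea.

measures 48–48

The presentation of a sentence is the basic idea (measure 48) plus its repetition (m. 49); the basic idea is therefore bar 48.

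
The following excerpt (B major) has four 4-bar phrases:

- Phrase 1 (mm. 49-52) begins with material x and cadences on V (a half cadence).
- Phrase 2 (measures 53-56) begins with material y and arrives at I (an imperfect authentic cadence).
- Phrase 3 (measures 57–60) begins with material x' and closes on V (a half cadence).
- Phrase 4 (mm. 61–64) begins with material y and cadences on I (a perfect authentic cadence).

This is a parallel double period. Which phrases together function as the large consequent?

In a double period the first pair of phrases (ending imperfect authentic cadence) is the large antecedent and the second pair (ending perfect authentic cadence) is the large consequent; the consequent is phrases 3 and 4.

phrases 3 and 4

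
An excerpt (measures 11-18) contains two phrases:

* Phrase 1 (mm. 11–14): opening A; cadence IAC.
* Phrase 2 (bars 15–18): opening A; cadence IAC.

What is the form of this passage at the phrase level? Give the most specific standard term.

Both phrases have the same opening (A) and the same cadence (imperfect authentic cadence): the second is a restatement, not a consequent, so this is a repeated phrase rather than a period.

repeated phrase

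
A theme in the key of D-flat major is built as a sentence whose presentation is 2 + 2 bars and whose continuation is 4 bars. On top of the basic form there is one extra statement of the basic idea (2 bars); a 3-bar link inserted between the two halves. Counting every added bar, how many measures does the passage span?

13 measures

Basic sentence: 2 + 2 + 4 = 8 bars.
8 (basic form) + 2 (extra statement) + 3 (link) = 13.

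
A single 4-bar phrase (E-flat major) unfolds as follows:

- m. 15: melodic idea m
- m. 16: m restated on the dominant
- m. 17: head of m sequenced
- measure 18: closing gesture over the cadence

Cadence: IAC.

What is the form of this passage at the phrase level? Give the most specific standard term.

sentence

Basic idea (bar 15) + its repetition (bar 16) form the presentation; fragmentation and cadence (measures 17-18) form the continuation — the 4-bar whole is a sentence.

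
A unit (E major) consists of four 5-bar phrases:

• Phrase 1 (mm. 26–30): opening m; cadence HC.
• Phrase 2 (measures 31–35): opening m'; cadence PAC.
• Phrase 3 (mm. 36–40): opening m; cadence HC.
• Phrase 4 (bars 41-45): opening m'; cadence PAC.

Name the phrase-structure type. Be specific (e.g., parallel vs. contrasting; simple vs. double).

repeated period

The cadence pattern HC–PAC–HC–PAC is weak–strong twice, and phrases 3–4 restate phrases 1–2: a period heard twice, not a double period (which would end weakly at phrase 2).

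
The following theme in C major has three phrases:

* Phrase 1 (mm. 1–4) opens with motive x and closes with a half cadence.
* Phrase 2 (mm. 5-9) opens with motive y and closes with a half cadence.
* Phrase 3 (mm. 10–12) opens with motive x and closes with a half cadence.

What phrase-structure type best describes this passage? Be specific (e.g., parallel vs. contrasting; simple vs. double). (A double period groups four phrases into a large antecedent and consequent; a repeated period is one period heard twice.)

phrase group

The final phrase closes with a half cadence, which is not stronger than the preceding half cadence; the 3 phrases lack an overall antecedent–consequent design and so form a phrase group.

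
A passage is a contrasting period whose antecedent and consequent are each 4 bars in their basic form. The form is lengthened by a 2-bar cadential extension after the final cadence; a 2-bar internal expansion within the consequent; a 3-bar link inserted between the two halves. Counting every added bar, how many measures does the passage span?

15 measures

Basic contrasting period: 4 + 4 = 8 bars.
8 (basic form) + 2 (cadential extension) + 2 (internal expansion) + 3 (link) = 15.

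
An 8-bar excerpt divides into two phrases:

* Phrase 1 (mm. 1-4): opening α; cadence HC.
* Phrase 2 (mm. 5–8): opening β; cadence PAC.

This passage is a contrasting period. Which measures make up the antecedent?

The antecedent is the phrase ending with the weaker cadence (half cadence, phrase 1) and the consequent the one ending more conclusively (perfect authentic cadence, phrase 2); the antecedent is mm. 1–4.

measures 1–4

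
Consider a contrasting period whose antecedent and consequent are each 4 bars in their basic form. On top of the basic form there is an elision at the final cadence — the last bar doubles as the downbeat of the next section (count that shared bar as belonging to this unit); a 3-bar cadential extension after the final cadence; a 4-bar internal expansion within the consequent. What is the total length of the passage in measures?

Basic contrasting period: 4 + 4 = 8 bars.
8 (basic form) + 3 (cadential extension) + 4 (internal expansion) = 15.
The elision shares a bar with the next section but does not change this unit's count.

15 measures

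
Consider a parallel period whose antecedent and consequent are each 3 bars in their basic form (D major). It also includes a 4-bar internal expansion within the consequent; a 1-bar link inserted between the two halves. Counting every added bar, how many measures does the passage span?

11 measures

Basic parallel period: 3 + 3 = 6 bars.
6 (basic form) + 4 (internal expansion) + 1 (link) = 11.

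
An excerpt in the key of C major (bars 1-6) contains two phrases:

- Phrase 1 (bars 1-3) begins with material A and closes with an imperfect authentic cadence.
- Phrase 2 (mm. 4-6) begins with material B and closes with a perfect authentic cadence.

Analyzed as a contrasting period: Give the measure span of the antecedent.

measures 1–3

The antecedent is the phrase ending with the weaker cadence (imperfect authentic cadence, phrase 1) and the consequent the one ending more conclusively (perfect authentic cadence, phrase 2); the antecedent is bars 1–3.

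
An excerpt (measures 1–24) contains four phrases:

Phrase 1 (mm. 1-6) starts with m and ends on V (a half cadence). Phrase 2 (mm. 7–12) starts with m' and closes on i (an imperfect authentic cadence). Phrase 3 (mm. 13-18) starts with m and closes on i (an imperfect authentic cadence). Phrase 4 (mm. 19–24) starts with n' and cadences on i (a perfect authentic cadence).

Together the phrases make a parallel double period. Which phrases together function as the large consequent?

In a double period the first pair of phrases (ending imperfect authentic cadence) is the large antecedent and the second pair (ending perfect authentic cadence) is the large consequent; the consequent is phrases 3 and 4.

phrases 3 and 4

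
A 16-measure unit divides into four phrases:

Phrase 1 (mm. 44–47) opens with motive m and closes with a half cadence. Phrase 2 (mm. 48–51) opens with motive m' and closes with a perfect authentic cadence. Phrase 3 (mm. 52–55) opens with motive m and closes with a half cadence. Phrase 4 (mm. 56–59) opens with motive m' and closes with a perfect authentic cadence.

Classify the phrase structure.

The cadence pattern HC–PAC–HC–PAC is weak–strong twice, and phrases 3–4 restate phrases 1–2: a period heard twice, not a double period (which would end weakly at phrase 2).

repeated period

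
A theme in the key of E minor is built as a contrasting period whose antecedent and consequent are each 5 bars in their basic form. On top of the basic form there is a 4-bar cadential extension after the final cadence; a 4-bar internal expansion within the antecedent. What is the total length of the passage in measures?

18 measures

Basic contrasting period: 5 + 5 = 10 bars.
10 (basic form) + 4 (cadential extension) + 4 (internal expansion) = 18.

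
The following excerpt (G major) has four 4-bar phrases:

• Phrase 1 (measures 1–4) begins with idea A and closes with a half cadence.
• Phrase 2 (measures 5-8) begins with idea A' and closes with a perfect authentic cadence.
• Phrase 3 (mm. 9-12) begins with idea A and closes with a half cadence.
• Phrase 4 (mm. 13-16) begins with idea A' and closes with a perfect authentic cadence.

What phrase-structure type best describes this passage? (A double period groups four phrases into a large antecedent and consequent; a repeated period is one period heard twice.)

repeated period

The cadence pattern HC–PAC–HC–PAC is weak–strong twice, and phrases 3–4 restate phrases 1–2: a period heard twice, not a double period (which would end weakly at phrase 2).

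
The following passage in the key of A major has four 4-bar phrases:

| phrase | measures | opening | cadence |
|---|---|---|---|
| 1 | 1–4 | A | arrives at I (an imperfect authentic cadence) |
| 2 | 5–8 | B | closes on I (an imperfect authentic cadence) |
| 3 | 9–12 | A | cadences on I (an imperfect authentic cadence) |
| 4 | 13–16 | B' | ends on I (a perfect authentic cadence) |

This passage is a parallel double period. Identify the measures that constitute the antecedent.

In a double period the four phrases pair into a large antecedent (phrases 1–2, ending imperfect authentic cadence) and a large consequent (phrases 3–4, ending perfect authentic cadence). The antecedent spans bars 1–8.

measures 1–8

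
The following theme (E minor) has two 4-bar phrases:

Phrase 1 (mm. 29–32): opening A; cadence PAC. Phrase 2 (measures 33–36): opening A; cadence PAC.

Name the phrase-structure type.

Both phrases have the same opening (A) and the same cadence (perfect authentic cadence): the second is a restatement, not a consequent, so this is a repeated phrase rather than a period.

repeated phrase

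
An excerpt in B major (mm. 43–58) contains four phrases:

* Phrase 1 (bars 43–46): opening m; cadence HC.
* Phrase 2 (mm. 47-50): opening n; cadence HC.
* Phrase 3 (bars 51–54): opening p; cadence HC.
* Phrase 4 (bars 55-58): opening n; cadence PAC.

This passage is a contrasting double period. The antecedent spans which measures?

measures 43–50

In a double period the four phrases pair into a large antecedent (phrases 1–2, ending half cadence) and a large consequent (phrases 3–4, ending perfect authentic cadence). The antecedent spans mm. 43-50.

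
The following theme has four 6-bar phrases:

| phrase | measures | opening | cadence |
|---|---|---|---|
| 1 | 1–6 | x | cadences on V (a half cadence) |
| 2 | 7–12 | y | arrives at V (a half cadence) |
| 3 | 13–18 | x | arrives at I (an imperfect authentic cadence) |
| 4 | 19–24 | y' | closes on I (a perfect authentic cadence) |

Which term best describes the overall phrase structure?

parallel double period

Four phrases in two halves: the first half (bars 1–12) ends with a half cadence, the second (bars 13-24) with a perfect authentic cadence — a large antecedent–consequent pair, i.e. a double period.
Phrase 3 begins with the same material as phrase 1, making it parallel.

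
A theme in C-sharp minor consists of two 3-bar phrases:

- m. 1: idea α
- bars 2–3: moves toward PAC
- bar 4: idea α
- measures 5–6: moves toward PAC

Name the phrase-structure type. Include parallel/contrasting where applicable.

Both phrases have the same opening (α) and the same cadence (perfect authentic cadence): the second is a restatement, not a consequent, so this is a repeated phrase rather than a period.

repeated phrase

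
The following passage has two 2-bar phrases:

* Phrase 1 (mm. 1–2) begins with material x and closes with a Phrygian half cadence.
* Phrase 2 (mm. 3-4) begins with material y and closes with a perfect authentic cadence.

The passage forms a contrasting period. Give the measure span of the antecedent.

The phrase ending with the weaker cadence (Phrygian half cadence) is the antecedent; the one ending more conclusively (perfect authentic cadence) is the consequent. The antecedent is measures 1–2.

measures 1–2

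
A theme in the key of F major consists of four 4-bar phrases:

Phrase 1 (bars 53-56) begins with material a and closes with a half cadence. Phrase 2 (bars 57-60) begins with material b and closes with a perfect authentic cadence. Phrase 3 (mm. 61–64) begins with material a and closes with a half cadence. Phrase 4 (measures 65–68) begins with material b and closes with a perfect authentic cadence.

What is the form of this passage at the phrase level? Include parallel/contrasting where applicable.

repeated period

The cadence pattern HC–PAC–HC–PAC is weak–strong twice, and phrases 3–4 restate phrases 1–2: a period heard twice, not a double period (which would end weakly at phrase 2).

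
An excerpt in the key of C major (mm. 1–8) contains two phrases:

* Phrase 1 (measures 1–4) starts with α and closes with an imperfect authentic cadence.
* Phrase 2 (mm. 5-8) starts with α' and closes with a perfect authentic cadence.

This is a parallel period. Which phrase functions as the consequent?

phrase 2

The phrase ending with the weaker cadence (imperfect authentic cadence) is the antecedent; the one ending more conclusively (perfect authentic cadence) is the consequent. The consequent is phrase 2.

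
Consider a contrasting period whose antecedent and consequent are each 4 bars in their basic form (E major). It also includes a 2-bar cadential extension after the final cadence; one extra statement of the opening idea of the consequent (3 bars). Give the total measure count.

Basic contrasting period: 4 + 4 = 8 bars.
8 (basic form) + 2 (cadential extension) + 3 (extra statement) = 13.

13 measures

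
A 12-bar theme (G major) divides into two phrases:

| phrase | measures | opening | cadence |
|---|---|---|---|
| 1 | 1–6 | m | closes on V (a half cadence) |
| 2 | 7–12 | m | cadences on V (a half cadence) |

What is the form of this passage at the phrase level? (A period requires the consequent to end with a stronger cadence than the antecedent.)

repeated phrase

Both phrases have the same opening (m) and the same cadence (half cadence): the second is a restatement, not a consequent, so this is a repeated phrase rather than a period.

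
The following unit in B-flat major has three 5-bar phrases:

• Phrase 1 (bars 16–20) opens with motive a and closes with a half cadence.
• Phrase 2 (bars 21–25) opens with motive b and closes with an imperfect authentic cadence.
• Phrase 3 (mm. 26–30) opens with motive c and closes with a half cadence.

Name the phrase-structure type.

The final phrase closes with a half cadence, which is not stronger than the preceding imperfect authentic cadence; the 3 phrases lack an overall antecedent–consequent design and so form a phrase group.

phrase group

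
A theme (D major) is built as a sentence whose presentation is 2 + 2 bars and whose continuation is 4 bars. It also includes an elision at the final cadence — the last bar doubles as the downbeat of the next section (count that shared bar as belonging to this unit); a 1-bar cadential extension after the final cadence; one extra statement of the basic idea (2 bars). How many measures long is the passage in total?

11 measures

Basic sentence: 2 + 2 + 4 = 8 bars.
8 (basic form) + 1 (cadential extension) + 2 (extra statement) = 11.
The elision shares a bar with the next section but does not change this unit's count.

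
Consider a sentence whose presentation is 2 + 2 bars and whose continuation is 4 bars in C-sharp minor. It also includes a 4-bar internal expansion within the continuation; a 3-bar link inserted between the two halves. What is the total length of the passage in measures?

Basic sentence: 2 + 2 + 4 = 8 bars.
8 (basic form) + 4 (internal expansion) + 3 (link) = 15.

15 measures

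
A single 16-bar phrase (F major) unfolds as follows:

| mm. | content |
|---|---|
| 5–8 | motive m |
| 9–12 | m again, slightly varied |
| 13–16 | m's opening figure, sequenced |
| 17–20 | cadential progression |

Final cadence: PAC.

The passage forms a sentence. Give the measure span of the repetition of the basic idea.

The presentation of a sentence is the basic idea (measures 5–8) plus its repetition (mm. 9–12); the repetition of the basic idea is therefore bars 9-12.

measures 9–12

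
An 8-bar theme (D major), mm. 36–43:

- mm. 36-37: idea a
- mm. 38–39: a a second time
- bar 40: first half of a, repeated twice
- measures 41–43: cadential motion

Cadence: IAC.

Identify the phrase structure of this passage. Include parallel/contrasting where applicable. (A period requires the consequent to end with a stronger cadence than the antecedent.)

sentence

Basic idea (measures 36–37) + its repetition (mm. 38-39) form the presentation; fragmentation and cadence (mm. 40-43) form the continuation — the 8-bar whole is a sentence.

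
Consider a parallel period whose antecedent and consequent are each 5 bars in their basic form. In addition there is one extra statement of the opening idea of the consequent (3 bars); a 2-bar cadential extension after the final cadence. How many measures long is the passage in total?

Basic parallel period: 5 + 5 = 10 bars.
10 (basic form) + 3 (extra statement) + 2 (cadential extension) = 15.

15 measures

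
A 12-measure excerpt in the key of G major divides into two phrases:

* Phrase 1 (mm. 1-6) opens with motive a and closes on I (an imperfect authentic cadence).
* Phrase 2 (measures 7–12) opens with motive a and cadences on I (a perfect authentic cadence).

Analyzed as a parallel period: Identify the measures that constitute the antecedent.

The antecedent is the phrase ending with the weaker cadence (imperfect authentic cadence, phrase 1) and the consequent the one ending more conclusively (perfect authentic cadence, phrase 2); the antecedent is bars 1–6.

measures 1–6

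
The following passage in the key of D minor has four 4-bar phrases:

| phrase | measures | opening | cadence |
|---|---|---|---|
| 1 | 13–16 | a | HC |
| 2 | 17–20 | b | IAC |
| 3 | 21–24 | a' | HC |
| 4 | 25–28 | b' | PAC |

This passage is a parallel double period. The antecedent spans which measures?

measures 13–20

In a double period the four phrases pair into a large antecedent (phrases 1–2, ending imperfect authentic cadence) and a large consequent (phrases 3–4, ending perfect authentic cadence). The antecedent spans bars 13–20.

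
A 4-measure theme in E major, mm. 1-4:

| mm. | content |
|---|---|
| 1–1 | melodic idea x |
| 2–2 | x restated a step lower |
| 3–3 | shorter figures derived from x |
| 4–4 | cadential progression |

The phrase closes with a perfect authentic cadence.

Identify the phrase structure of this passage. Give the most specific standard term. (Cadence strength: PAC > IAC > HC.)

Basic idea (bar 1) + its repetition (measure 2) form the presentation; fragmentation and cadence (mm. 3–4) form the continuation — the 4-bar whole is a sentence.

sentence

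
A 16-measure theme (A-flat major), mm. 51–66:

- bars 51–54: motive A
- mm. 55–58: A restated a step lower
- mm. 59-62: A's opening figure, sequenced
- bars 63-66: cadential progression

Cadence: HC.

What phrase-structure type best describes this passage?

sentence

Basic idea (mm. 51-54) + its repetition (mm. 55-58) form the presentation; fragmentation and cadence (mm. 59–66) form the continuation — the 16-bar whole is a sentence.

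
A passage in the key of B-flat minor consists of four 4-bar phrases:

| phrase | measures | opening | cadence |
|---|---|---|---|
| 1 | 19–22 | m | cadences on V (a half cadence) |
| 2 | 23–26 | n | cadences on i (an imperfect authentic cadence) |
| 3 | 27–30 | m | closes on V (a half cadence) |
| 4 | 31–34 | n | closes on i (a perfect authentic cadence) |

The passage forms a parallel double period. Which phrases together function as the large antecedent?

phrases 1 and 2

In a double period the first pair of phrases (ending imperfect authentic cadence) is the large antecedent and the second pair (ending perfect authentic cadence) is the large consequent; the antecedent is phrases 1 and 2.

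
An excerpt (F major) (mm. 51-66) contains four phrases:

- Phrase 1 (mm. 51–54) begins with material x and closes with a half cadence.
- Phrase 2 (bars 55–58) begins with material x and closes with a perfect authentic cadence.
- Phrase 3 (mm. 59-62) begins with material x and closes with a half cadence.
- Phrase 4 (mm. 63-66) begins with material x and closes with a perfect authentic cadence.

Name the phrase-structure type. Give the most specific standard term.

The cadence pattern HC–PAC–HC–PAC is weak–strong twice, and phrases 3–4 restate phrases 1–2: a period heard twice, not a double period (which would end weakly at phrase 2).

repeated period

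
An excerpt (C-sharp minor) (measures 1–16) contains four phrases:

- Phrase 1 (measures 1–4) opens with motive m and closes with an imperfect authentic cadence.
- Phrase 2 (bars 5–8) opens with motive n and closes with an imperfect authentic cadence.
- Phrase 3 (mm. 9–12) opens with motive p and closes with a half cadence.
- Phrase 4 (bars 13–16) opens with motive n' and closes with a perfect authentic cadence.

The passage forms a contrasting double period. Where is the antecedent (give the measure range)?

measures 1–8

In a double period the four phrases pair into a large antecedent (phrases 1–2, ending imperfect authentic cadence) and a large consequent (phrases 3–4, ending perfect authentic cadence). The antecedent spans mm. 1–8.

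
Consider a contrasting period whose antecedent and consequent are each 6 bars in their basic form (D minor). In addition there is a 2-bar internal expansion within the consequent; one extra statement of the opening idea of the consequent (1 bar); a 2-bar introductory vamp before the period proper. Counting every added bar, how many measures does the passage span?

17 measures

Basic contrasting period: 6 + 6 = 12 bars.
12 (basic form) + 2 (internal expansion) + 1 (extra statement) + 2 (introduction) = 17.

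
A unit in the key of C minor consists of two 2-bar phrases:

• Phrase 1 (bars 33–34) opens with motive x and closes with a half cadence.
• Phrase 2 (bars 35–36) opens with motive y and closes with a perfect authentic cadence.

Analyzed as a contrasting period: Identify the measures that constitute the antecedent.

measures 33–34

The antecedent is the phrase ending with the weaker cadence (half cadence, phrase 1) and the consequent the one ending more conclusively (perfect authentic cadence, phrase 2); the antecedent is bars 33-34.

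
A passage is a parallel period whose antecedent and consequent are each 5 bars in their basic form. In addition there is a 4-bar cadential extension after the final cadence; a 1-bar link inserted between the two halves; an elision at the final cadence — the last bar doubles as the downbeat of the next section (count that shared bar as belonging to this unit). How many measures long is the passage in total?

15 measures

Basic parallel period: 5 + 5 = 10 bars.
10 (basic form) + 4 (cadential extension) + 1 (link) = 15.
The elision shares a bar with the next section but does not change this unit's count.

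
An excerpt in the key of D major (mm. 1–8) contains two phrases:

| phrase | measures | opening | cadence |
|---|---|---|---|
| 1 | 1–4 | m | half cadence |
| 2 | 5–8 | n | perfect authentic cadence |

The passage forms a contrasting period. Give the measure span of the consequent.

measures 5–8

The antecedent is the phrase ending with the weaker cadence (half cadence, phrase 1) and the consequent the one ending more conclusively (perfect authentic cadence, phrase 2); the consequent is bars 5-8.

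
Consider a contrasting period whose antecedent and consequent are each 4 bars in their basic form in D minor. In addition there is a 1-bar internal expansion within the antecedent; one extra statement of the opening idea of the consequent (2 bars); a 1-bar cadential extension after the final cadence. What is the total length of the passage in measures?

Basic contrasting period: 4 + 4 = 8 bars.
8 (basic form) + 1 (internal expansion) + 2 (extra statement) + 1 (cadential extension) = 12.

12 measures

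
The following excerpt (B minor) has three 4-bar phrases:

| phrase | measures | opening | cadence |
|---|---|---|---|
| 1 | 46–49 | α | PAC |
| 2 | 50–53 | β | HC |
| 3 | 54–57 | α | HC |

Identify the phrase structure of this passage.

phrase group

The final phrase closes with a half cadence, which is not stronger than the preceding half cadence; the 3 phrases lack an overall antecedent–consequent design and so form a phrase group.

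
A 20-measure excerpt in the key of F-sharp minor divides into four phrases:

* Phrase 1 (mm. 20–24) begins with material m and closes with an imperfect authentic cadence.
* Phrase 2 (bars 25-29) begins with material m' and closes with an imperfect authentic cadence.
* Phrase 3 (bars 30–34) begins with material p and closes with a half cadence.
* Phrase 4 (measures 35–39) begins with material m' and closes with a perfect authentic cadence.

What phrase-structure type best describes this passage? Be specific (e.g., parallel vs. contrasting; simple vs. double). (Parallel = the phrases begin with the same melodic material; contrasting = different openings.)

contrasting double period

Four phrases in two halves: the first half (mm. 20–29) ends with an imperfect authentic cadence, the second (bars 30-39) with a perfect authentic cadence — a large antecedent–consequent pair, i.e. a double period.
Phrase 3 begins with different material from phrase 1, making it contrasting.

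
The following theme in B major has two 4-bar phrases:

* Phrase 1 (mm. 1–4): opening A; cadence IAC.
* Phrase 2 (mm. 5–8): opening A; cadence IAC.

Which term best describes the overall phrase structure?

repeated phrase

Both phrases have the same opening (A) and the same cadence (imperfect authentic cadence): the second is a restatement, not a consequent, so this is a repeated phrase rather than a period.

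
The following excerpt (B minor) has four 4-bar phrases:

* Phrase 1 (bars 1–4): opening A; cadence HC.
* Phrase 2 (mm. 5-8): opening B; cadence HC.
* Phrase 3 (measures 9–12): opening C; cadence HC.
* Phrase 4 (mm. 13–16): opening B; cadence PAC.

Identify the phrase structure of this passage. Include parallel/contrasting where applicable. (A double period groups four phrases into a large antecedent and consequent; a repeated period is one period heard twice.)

contrasting double period

Four phrases in two halves: the first half (mm. 1–8) ends with a half cadence, the second (bars 9-16) with a perfect authentic cadence — a large antecedent–consequent pair, i.e. a double period.
Phrase 3 begins with different material from phrase 1, making it contrasting.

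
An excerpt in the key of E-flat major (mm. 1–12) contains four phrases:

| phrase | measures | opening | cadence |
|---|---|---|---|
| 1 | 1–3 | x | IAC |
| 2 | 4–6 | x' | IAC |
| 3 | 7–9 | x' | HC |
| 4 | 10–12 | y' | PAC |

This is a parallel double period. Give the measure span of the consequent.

In a double period the first pair of phrases (ending imperfect authentic cadence) is the large antecedent and the second pair (ending perfect authentic cadence) is the large consequent; the consequent is measures 7–12.

measures 7–12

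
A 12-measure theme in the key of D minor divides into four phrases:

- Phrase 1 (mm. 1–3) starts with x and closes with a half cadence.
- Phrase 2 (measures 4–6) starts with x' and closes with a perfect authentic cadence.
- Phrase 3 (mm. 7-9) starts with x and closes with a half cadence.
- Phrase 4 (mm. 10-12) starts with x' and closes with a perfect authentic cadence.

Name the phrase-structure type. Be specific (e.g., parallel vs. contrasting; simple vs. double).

The cadence pattern HC–PAC–HC–PAC is weak–strong twice, and phrases 3–4 restate phrases 1–2: a period heard twice, not a double period (which would end weakly at phrase 2).

repeated period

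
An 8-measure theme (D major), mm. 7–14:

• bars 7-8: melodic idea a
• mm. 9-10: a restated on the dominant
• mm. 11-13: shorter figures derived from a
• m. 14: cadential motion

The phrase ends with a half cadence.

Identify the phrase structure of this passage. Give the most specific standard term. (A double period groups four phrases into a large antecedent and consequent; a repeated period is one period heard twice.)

Basic idea (mm. 7-8) + its repetition (mm. 9-10) form the presentation; fragmentation and cadence (bars 11–14) form the continuation — the 8-bar whole is a sentence.

sentence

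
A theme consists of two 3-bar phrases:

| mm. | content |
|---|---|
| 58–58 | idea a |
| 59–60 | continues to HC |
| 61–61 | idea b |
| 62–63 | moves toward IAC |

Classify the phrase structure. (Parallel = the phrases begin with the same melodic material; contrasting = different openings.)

Phrase 1 ends with a half cadence (weaker) and phrase 2 with an imperfect authentic cadence (stronger): antecedent + consequent = a period.
The two phrases open with different material (a / b), so the period is contrasting.

contrasting period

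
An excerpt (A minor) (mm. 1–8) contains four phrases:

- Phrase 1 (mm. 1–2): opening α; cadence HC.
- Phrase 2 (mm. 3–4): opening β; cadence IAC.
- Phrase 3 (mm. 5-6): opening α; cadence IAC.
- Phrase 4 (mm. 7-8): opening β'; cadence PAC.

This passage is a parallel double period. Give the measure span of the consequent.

In a double period the four phrases pair into a large antecedent (phrases 1–2, ending imperfect authentic cadence) and a large consequent (phrases 3–4, ending perfect authentic cadence). The consequent spans measures 5–8.

measures 5–8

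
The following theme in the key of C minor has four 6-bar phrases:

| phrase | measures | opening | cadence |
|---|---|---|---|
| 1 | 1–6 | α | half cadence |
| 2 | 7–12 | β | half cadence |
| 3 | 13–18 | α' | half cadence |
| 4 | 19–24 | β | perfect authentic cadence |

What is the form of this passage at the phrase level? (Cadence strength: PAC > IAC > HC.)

Four phrases in two halves: the first half (measures 1–12) ends with a half cadence, the second (mm. 13–24) with a perfect authentic cadence — a large antecedent–consequent pair, i.e. a double period.
Phrase 3 begins with the same material as phrase 1, making it parallel.

parallel double period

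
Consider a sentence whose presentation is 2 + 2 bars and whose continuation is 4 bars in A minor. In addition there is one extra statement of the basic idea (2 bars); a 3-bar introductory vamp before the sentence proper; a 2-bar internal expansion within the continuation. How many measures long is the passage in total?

15 measures

Basic sentence: 2 + 2 + 4 = 8 bars.
8 (basic form) + 2 (extra statement) + 3 (introduction) + 2 (internal expansion) = 15.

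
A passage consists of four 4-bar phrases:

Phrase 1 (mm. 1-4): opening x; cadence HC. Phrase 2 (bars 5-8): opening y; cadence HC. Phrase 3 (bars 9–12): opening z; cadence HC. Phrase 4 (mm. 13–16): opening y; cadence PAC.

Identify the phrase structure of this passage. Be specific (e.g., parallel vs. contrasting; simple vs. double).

contrasting double period

Four phrases in two halves: the first half (mm. 1–8) ends with a half cadence, the second (mm. 9–16) with a perfect authentic cadence — a large antecedent–consequent pair, i.e. a double period.
Phrase 3 begins with different material from phrase 1, making it contrasting.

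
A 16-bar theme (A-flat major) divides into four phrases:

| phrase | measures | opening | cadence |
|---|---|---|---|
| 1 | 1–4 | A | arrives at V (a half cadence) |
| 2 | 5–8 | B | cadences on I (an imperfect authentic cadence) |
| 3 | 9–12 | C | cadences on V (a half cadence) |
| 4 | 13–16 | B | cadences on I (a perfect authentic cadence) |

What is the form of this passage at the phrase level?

contrasting double period

Four phrases in two halves: the first half (bars 1–8) ends with an imperfect authentic cadence, the second (mm. 9–16) with a perfect authentic cadence — a large antecedent–consequent pair, i.e. a double period.
Phrase 3 begins with different material from phrase 1, making it contrasting.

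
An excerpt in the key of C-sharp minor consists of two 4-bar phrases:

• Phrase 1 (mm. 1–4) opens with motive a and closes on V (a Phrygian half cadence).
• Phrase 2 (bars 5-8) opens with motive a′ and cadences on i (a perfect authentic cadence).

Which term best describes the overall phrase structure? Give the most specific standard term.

parallel period

Phrase 1 ends with a Phrygian half cadence (weaker) and phrase 2 with a perfect authentic cadence (stronger): antecedent + consequent = a period.
The two phrases open with the same material (a / a′), so the period is parallel.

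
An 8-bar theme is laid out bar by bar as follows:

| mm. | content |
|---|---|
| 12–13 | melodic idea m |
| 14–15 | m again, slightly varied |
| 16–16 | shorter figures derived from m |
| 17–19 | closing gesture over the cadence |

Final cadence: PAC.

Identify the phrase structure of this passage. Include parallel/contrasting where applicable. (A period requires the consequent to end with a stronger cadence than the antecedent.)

sentence

Basic idea (measures 12–13) + its repetition (bars 14–15) form the presentation; fragmentation and cadence (bars 16-19) form the continuation — the 8-bar whole is a sentence.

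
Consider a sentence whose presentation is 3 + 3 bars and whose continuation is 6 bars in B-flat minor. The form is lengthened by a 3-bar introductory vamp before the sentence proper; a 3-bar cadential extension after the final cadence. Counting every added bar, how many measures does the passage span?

18 measures

Basic sentence: 3 + 3 + 6 = 12 bars.
12 (basic form) + 3 (introduction) + 3 (cadential extension) = 18.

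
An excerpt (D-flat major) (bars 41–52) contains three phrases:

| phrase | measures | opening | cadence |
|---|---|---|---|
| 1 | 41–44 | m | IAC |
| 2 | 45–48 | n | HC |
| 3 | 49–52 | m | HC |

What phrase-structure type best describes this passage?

phrase group

The final phrase closes with a half cadence, which is not stronger than the preceding half cadence; the 3 phrases lack an overall antecedent–consequent design and so form a phrase group.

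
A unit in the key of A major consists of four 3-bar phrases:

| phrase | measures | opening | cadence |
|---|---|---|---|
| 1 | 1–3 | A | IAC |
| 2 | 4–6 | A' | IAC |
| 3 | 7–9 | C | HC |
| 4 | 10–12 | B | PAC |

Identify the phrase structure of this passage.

Four phrases in two halves: the first half (mm. 1–6) ends with an imperfect authentic cadence, the second (measures 7-12) with a perfect authentic cadence — a large antecedent–consequent pair, i.e. a double period.
Phrase 3 begins with different material from phrase 1, making it contrasting.

contrasting double period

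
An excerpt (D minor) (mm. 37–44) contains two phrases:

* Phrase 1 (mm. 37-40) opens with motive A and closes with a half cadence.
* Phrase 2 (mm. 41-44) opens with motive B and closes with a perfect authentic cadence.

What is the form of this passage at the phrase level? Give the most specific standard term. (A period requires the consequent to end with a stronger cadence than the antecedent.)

Phrase 1 ends with a half cadence (weaker) and phrase 2 with a perfect authentic cadence (stronger): antecedent + consequent = a period.
The two phrases open with different material (A / B), so the period is contrasting.

contrasting period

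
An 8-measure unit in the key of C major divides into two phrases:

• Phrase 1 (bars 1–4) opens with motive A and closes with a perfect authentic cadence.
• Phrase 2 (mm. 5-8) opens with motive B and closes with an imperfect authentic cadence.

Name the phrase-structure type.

The second phrase closes with an imperfect authentic cadence, which is not stronger than the first phrase's perfect authentic cadence; without a weak→strong cadential pair there is no antecedent–consequent relationship, so this is a phrase group rather than a period.

phrase group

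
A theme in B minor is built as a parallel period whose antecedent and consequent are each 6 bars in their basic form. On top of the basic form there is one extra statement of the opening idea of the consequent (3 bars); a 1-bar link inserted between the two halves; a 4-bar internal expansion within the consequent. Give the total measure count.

Basic parallel period: 6 + 6 = 12 bars.
12 (basic form) + 3 (extra statement) + 1 (link) + 4 (internal expansion) = 20.

20 measures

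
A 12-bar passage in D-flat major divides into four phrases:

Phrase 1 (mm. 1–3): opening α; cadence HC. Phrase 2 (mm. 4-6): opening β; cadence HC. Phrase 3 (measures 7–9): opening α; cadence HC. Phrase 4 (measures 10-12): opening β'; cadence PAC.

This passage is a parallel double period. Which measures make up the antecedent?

measures 1–6

In a double period the four phrases pair into a large antecedent (phrases 1–2, ending half cadence) and a large consequent (phrases 3–4, ending perfect authentic cadence). The antecedent spans mm. 1–6.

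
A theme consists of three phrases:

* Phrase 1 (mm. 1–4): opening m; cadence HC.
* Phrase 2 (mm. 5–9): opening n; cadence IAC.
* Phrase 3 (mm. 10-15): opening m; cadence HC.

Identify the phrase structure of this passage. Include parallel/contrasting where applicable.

phrase group

The final phrase closes with a half cadence, which is not stronger than the preceding imperfect authentic cadence; the 3 phrases lack an overall antecedent–consequent design and so form a phrase group.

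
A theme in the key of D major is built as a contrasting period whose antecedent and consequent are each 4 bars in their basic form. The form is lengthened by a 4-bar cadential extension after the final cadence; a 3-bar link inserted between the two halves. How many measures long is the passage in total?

15 measures

Basic contrasting period: 4 + 4 = 8 bars.
8 (basic form) + 4 (cadential extension) + 3 (link) = 15.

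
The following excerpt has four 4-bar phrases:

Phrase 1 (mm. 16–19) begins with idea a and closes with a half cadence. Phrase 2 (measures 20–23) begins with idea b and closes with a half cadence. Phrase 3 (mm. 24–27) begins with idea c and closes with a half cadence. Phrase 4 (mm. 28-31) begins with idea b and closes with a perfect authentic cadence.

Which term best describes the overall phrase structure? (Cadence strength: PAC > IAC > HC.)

contrasting double period

Four phrases in two halves: the first half (mm. 16–23) ends with a half cadence, the second (mm. 24–31) with a perfect authentic cadence — a large antecedent–consequent pair, i.e. a double period.
Phrase 3 begins with different material from phrase 1, making it contrasting.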